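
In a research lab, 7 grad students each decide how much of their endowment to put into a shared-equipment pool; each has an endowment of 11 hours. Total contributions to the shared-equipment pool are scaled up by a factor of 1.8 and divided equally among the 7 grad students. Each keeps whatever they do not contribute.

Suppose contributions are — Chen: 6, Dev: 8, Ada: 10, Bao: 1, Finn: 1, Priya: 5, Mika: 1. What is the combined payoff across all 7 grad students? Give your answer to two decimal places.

102.60 hours

Total contributed: 6 + 8 + 10 + 1 + 1 + 5 + 1 = 32; total kept: 7 × 11 − 32 = 45.
The shared-equipment pool pays out 1.8 × 32 = 57.60 in aggregate.
Group total = 45 + 57.60 = 102.60.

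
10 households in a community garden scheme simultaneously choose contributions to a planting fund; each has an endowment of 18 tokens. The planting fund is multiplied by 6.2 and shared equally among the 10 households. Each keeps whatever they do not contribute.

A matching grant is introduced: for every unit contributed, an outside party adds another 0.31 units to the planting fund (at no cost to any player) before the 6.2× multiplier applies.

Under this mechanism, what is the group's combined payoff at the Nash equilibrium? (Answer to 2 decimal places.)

180.00 tokens

Even with the mechanism, each unit contributed returns only 6.2 × 1.31 / 10 = 0.8122 per unit of net cost, so contributing nothing is still dominant.
At the Nash equilibrium no one contributes; group total payoff = 10 × 18 = 180.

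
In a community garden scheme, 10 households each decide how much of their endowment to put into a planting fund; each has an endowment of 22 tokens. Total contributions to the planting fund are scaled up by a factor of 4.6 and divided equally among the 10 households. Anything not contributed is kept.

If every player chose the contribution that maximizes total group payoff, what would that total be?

1012.00 tokens

Each contributed unit returns 4.600 to the group as a whole (0.4600 to each of 10 players), which exceeds 1, so the social optimum is full contribution: group total = 4.600 × 220 = 1012.00.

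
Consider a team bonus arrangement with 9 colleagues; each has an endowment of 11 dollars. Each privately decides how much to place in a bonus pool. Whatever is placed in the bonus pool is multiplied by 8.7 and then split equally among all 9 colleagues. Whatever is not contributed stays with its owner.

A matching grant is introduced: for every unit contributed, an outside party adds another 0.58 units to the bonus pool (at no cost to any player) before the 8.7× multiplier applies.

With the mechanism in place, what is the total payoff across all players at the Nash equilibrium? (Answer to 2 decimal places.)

1360.85 dollars

The effective private return per unit is now 8.7 × 1.58 / 9 = 1.5273 > 1, so every player's dominant strategy flips to full contribution.
So the Nash equilibrium is full contribution by all 9; the group earns 8.7 × 1.58 × 99 = 1360.85.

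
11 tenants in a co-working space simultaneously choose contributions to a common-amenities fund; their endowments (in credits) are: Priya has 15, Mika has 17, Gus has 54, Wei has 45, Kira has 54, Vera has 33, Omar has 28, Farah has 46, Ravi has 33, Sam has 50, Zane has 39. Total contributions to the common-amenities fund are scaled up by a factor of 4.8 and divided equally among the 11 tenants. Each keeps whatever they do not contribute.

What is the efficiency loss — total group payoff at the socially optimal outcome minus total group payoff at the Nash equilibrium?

1573.20 credits

The private return per contributed unit is 4.8/11 = 0.4364 < 1 for every player regardless of endowment, so the Nash equilibrium is zero contribution and the group total is Σ E_j = 15 + 17 + 54 + 45 + 54 + 33 + 28 + 46 + 33 + 50 + 39 = 414.
Each contributed unit returns 4.800 to the group, so the social optimum is full contribution by everyone: group total = 4.800 × 414 = 1987.20.
Efficiency loss = (4.800 − 1) × 414 = 1573.20.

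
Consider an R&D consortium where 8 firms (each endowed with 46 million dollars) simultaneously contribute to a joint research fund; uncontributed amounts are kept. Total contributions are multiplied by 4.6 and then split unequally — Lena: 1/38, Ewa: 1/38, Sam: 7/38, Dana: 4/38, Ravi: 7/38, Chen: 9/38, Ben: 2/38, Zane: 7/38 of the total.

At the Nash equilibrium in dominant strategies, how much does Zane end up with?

84.98 million dollars

Each unit j contributes comes back to j as 4.6 × (j's share), so j prefers to contribute only if that share exceeds 1/4.6 = 0.2174; otherwise keeping the unit dominates.
The only share above 0.2174 is Chen's 9/38, contributing 46; the remaining 7 contribute 0. Total contributed: 46.
Zane keeps 46 and receives 4.6 × 46 × 7/38 = 38.98 from the joint research fund, for a payoff of 84.98.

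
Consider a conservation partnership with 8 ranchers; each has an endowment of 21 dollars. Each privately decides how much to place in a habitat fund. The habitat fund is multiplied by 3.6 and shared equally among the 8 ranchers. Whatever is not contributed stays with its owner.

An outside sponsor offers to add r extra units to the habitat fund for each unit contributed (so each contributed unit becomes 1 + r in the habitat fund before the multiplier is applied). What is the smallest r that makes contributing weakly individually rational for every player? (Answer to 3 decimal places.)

With matching at rate r, one contributed unit becomes (1 + r) in the habitat fund and returns 3.6 × (1 + r) / 8 to the contributor.
Setting this equal to 1: 1 + r = 8/3.6 = 2.2222.
So the minimum matching rate is r = 2.2222 − 1 = 1.222.

1.222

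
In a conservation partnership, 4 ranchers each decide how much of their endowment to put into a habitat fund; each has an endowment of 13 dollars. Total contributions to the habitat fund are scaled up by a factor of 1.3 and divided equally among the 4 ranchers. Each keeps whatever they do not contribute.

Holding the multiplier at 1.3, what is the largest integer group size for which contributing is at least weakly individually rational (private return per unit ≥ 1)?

1

Private return per unit is 1.3/(group size), which is ≥ 1 whenever the group size is ≤ 1.3.
The largest such integer is 1.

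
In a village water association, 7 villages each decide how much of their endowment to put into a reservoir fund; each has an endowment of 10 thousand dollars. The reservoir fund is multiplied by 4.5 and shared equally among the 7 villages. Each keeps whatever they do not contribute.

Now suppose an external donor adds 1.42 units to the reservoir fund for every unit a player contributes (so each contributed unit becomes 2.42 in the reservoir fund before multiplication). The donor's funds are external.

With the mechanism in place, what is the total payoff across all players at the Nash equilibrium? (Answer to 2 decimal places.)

762.30 thousand dollars

With the mechanism, a contributed unit returns 4.5 × 2.42 / 7 = 1.5557 per unit of net cost to the contributor — now above 1 — so contributing fully is weakly dominant for every player.
So the Nash equilibrium is full contribution by all 7; the group earns 4.5 × 2.42 × 70 = 762.30.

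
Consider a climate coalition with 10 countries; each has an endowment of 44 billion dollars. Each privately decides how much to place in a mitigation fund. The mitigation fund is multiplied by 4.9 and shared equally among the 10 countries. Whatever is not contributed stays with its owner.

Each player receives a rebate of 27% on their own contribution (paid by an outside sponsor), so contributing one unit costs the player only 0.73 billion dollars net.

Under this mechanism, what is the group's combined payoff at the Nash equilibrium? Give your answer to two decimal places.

Even with the mechanism, each unit contributed returns only (4.9/10) / 0.73 = 0.6712 per unit of net cost, so contributing nothing is still dominant.
At the Nash equilibrium no one contributes; group total payoff = 10 × 44 = 440.

440.00 billion dollars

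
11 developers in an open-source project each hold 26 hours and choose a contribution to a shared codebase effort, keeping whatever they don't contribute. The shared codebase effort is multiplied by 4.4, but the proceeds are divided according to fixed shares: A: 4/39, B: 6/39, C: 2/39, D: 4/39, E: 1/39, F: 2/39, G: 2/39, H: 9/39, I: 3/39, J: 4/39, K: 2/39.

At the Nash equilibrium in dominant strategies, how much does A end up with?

37.73 hours

Player j's private return per contributed unit is 4.4 × (j's share). Contributing is weakly dominant for j when that share is at least 1/4.4 = 0.2273, and contributing 0 is dominant otherwise.
H alone (share 9/39) is above the threshold, contributing 26; the remaining 10 contribute 0. Total contributed: 26.
A keeps 26 and receives 4.4 × 26 × 4/39 = 11.73 from the shared codebase effort, for a payoff of 37.73.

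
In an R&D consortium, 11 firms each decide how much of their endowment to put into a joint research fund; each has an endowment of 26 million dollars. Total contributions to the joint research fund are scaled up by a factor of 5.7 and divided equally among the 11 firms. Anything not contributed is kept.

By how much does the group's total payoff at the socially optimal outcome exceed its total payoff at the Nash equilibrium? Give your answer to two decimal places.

Each contributed unit returns 5.7/11 = 0.5182 to its contributor — below 1 — so contributing 0 is dominant for every player. At the Nash equilibrium everyone keeps their 26, and the group total is 11 × 26 = 286.
Each contributed unit returns 5.700 to the group as a whole (0.5182 to each of 11 players), which exceeds 1, so the social optimum is full contribution: group total = 5.700 × 286 = 1630.20.
Efficiency loss = 1630.20 − 286 = 1344.20.

1344.20 million dollars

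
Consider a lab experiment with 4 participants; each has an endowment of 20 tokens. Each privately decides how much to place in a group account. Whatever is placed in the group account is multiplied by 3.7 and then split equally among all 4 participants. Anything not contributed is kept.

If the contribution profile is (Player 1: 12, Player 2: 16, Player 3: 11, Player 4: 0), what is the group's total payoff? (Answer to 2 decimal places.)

Total contributed: 12 + 16 + 11 + 0 = 39; total kept: 4 × 20 − 39 = 41.
The group account pays out 3.7 × 39 = 144.30 in aggregate.
Group total = 41 + 144.30 = 185.30.

185.30 tokens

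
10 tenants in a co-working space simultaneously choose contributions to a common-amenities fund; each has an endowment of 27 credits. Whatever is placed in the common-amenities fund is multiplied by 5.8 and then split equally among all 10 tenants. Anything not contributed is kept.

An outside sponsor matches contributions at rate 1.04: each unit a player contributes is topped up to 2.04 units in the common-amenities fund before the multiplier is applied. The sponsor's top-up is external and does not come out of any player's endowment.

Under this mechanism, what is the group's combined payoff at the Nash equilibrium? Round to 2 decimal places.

The effective private return per unit is now 5.8 × 2.04 / 10 = 1.1832 > 1, so every player's dominant strategy flips to full contribution.
At the Nash equilibrium everyone contributes 27. Group total payoff = 5.8 × 2.04 × 270 = 3194.64.

3194.64 credits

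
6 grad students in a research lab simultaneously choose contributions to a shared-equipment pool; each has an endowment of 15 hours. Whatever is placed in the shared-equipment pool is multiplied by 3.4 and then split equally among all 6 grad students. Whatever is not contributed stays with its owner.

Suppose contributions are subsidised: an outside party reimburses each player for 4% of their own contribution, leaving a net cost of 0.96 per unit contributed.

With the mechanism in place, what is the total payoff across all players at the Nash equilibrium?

90.00 hours

The effective private return is (3.4/6) / 0.96 = 0.5903, which is still under 1, so the mechanism doesn't change anyone's dominant strategy: zero contribution.
Everyone keeps their endowment and the group total is 6 × 15 = 90.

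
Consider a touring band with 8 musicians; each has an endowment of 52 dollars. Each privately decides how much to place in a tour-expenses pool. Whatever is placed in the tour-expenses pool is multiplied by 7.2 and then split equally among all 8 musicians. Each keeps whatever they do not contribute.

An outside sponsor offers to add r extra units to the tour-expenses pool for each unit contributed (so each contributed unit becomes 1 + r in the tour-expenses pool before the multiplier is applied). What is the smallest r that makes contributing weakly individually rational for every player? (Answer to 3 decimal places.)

With matching at rate r, one contributed unit becomes (1 + r) in the tour-expenses pool and returns 7.2 × (1 + r) / 8 to the contributor.
Setting this equal to 1: 1 + r = 8/7.2 = 1.1111.
So the minimum matching rate is r = 1.1111 − 1 = 0.111.

0.111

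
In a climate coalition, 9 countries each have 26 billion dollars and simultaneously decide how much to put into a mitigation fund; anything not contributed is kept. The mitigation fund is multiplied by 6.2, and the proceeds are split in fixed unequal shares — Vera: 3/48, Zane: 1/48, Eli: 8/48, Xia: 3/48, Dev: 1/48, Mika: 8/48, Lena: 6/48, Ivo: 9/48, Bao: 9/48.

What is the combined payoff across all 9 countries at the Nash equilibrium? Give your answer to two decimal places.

774.80 billion dollars

Each unit j contributes comes back to j as 6.2 × (j's share), so j prefers to contribute only if that share exceeds 1/6.2 = 0.1613; otherwise keeping the unit dominates.
Eli, Mika, Ivo and Bao are above the threshold, contributing 26 each; the remaining 5 contribute 0. Total contributed: 104.
The mitigation fund pays out 6.2 × 104 = 644.80 in total (split across the unequal shares, but the aggregate is all that matters for the group sum).
The 5 free-riders keep 26 each, adding 130. Group total = 130 + 644.80 = 774.80.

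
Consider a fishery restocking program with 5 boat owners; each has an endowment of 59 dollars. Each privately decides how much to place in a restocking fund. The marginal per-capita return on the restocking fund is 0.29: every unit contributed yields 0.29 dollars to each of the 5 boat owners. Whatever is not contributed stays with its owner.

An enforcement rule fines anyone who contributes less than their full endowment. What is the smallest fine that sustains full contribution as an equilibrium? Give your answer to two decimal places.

41.89 dollars

Given the others contribute fully, the best deviation is to contribute 0 (any partial contribution still incurs the fine and gives up units whose private return 0.29 is below 1).
Deviating from 59 to 0 saves 59 dollars but forfeits the deviator's share of the drop in the restocking fund: 0.29 × 59 = 17.11.
So the deviation gain is 59 − 17.11 = 41.89, and the fine must be at least 41.89 dollars to wipe it out.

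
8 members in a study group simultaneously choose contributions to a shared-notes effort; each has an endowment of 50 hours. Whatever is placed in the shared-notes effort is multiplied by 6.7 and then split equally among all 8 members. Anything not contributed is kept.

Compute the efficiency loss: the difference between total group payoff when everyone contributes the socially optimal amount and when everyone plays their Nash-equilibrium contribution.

2280.00 hours

Each contributed unit returns 6.7/8 = 0.8375 to its contributor — below 1 — so contributing 0 is dominant for every player. At the Nash equilibrium everyone keeps their 50, and the group total is 8 × 50 = 400.
Each contributed unit returns 6.700 to the group as a whole (0.8375 to each of 8 players), which exceeds 1, so the social optimum is full contribution: group total = 6.700 × 400 = 2680.00.
Efficiency loss = 2680.00 − 400 = 2280.00.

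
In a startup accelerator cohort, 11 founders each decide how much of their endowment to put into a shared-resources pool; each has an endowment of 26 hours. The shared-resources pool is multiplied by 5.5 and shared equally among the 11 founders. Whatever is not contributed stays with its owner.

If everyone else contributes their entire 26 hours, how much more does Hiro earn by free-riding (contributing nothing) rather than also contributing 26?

13.00 hours

Switching from a contribution of 26 to 0 lets Hiro keep an extra 26 hours, but lowers the shared-resources pool by 26, which costs Hiro their own share of that drop: 5.5/11 × 26 = 13.00.
Net gain = 26 − 13.00 = 13.00. The private return per contributed unit (0.5000) is below 1, so free-riding is indeed the best response regardless of what the others do.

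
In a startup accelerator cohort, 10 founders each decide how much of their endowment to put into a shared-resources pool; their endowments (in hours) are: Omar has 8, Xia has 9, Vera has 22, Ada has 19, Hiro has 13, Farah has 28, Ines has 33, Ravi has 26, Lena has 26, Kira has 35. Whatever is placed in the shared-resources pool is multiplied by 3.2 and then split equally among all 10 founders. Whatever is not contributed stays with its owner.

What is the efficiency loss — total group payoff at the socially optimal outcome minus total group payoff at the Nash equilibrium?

The private return per contributed unit is 3.2/10 = 0.3200 < 1 for every player regardless of endowment, so the Nash equilibrium is zero contribution and the group total is Σ E_j = 8 + 9 + 22 + 19 + 13 + 28 + 33 + 26 + 26 + 35 = 219.
Each contributed unit returns 3.200 to the group, so the social optimum is full contribution by everyone: group total = 3.200 × 219 = 700.80.
Efficiency loss = (3.200 − 1) × 219 = 481.80.

481.80 hours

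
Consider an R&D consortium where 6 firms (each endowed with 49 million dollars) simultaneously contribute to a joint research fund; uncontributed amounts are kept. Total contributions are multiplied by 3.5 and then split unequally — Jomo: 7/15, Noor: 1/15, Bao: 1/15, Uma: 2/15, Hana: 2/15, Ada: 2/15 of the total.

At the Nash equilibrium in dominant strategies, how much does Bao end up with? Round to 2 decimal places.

Each unit j contributes comes back to j as 3.5 × (j's share), so j prefers to contribute only if that share exceeds 1/3.5 = 0.2857; otherwise keeping the unit dominates.
Jomo alone (share 7/15) is above the threshold, contributing 49; the remaining 5 contribute 0. Total contributed: 49.
Bao keeps 49 and receives 3.5 × 49 × 1/15 = 11.43 from the joint research fund, for a payoff of 60.43.

60.43 million dollars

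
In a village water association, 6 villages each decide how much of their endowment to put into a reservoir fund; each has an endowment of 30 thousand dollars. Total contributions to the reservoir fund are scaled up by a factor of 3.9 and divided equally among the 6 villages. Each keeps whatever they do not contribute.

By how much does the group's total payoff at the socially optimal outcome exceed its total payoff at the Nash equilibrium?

Each contributed unit returns 3.9/6 = 0.6500 to its contributor — below 1 — so contributing 0 is dominant for every player. At the Nash equilibrium everyone keeps their 30, and the group total is 6 × 30 = 180.
Each contributed unit returns 3.900 to the group as a whole (0.6500 to each of 6 players), which exceeds 1, so the social optimum is full contribution: group total = 3.900 × 180 = 702.00.
Efficiency loss = 702.00 − 180 = 522.00.

522.00 thousand dollars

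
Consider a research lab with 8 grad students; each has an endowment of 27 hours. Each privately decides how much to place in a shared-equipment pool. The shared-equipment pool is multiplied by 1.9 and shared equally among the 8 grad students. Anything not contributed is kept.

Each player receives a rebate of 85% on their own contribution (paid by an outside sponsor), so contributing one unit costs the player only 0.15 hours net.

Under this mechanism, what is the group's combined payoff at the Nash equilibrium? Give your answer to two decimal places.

594.00 hours

With the mechanism, a contributed unit returns (1.9/8) / 0.15 = 1.5833 per unit of net cost to the contributor — now above 1 — so contributing fully is weakly dominant for every player.
So the Nash equilibrium is full contribution by all 8; the group earns 8 × (27 × 0.85 + 1.9 × 27) = 594.00.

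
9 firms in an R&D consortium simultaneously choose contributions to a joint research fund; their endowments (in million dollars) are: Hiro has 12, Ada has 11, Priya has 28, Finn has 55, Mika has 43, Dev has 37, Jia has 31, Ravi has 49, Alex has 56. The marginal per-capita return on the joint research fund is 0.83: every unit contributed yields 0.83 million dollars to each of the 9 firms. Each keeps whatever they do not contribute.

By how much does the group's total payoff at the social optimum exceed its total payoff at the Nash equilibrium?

2083.34 million dollars

The private return per contributed unit is 0.83 < 1 for everyone, so the Nash equilibrium is zero contribution and the group total is Σ E_j = 12 + 11 + 28 + 55 + 43 + 37 + 31 + 49 + 56 = 322.
Each contributed unit returns 7.470 to the group, so the social optimum is full contribution by everyone: group total = 7.470 × 322 = 2405.34.
Efficiency loss = (7.470 − 1) × 322 = 2083.34.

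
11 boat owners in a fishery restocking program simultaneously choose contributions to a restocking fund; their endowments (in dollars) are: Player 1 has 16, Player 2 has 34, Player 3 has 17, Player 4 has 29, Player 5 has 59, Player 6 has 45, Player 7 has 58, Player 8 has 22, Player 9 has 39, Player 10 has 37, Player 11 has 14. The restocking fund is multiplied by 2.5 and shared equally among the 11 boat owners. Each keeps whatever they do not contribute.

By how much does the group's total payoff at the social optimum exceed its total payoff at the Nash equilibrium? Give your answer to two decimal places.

The private return per contributed unit is 2.5/11 = 0.2273 < 1 for every player regardless of endowment, so the Nash equilibrium is zero contribution and the group total is Σ E_j = 16 + 34 + 17 + 29 + 59 + 45 + 58 + 22 + 39 + 37 + 14 = 370.
Each contributed unit returns 2.500 to the group, so the social optimum is full contribution by everyone: group total = 2.500 × 370 = 925.00.
Efficiency loss = (2.500 − 1) × 370 = 555.00.

555.00 dollars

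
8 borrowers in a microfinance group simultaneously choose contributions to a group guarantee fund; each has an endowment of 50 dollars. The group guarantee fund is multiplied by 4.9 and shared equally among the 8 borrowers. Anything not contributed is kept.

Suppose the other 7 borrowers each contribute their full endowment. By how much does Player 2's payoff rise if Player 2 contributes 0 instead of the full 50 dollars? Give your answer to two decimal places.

19.38 dollars

Switching from a contribution of 50 to 0 lets Player 2 keep an extra 50 dollars, but lowers the group guarantee fund by 50, which costs Player 2 their own share of that drop: 4.9/8 × 50 = 30.62.
Net gain = 50 − 30.62 = 19.38. The private return per contributed unit (0.6125) is below 1, so free-riding is indeed the best response regardless of what the others do.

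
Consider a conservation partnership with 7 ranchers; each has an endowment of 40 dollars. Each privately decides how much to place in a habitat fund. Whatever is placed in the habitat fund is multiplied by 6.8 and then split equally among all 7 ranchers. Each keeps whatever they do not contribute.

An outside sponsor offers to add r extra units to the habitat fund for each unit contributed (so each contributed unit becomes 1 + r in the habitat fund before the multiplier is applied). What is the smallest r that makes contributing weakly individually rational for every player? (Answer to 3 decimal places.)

With matching at rate r, one contributed unit becomes (1 + r) in the habitat fund and returns 6.8 × (1 + r) / 7 to the contributor.
Setting this equal to 1: 1 + r = 7/6.8 = 1.0294.
So the minimum matching rate is r = 1.0294 − 1 = 0.029.

0.029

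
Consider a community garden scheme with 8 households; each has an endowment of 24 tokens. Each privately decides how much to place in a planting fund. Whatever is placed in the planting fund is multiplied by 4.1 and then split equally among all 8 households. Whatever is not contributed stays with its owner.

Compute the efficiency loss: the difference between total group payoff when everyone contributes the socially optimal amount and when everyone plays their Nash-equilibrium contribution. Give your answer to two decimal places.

Each contributed unit returns 4.1/8 = 0.5125 to its contributor — below 1 — so contributing 0 is dominant for every player. At the Nash equilibrium everyone keeps their 24, and the group total is 8 × 24 = 192.
Each contributed unit returns 4.100 to the group as a whole (0.5125 to each of 8 players), which exceeds 1, so the social optimum is full contribution: group total = 4.100 × 192 = 787.20.
Efficiency loss = 787.20 − 192 = 595.20.

595.20 tokens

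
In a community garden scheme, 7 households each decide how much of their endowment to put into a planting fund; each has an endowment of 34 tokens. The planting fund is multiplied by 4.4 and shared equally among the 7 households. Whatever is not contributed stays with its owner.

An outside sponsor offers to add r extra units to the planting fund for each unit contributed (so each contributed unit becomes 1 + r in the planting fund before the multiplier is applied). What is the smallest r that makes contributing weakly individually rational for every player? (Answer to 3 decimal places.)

With matching at rate r, one contributed unit becomes (1 + r) in the planting fund and returns 4.4 × (1 + r) / 7 to the contributor.
Setting this equal to 1: 1 + r = 7/4.4 = 1.5909.
So the minimum matching rate is r = 1.5909 − 1 = 0.591.

0.591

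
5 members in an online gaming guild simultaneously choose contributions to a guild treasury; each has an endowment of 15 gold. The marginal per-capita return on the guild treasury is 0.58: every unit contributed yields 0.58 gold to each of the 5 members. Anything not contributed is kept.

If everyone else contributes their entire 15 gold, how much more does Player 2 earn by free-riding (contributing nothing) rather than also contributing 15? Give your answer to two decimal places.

6.30 gold

Switching from a contribution of 15 to 0 lets Player 2 keep an extra 15 gold, but lowers the guild treasury by 15, which costs Player 2 their own share of that drop: 0.58 × 15 = 8.70.
Net gain = 15 − 8.70 = 6.30. The private return per contributed unit (0.58) is below 1, so free-riding is indeed the best response regardless of what the others do.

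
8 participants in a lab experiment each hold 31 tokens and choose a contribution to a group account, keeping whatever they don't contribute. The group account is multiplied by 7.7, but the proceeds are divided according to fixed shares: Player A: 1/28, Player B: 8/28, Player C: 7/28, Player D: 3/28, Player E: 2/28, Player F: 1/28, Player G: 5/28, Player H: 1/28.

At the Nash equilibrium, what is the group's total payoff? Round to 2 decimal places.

871.10 tokens

A player with share s gets back 7.7·s per unit contributed, so full contribution is dominant for anyone with s > 1/7.7 = 0.1299 and zero contribution is dominant for anyone below.
Player B, Player C and Player G are above the threshold, contributing 31 each; the remaining 5 contribute 0. Total contributed: 93.
The group account pays out 7.7 × 93 = 716.10 in total (split across the unequal shares, but the aggregate is all that matters for the group sum).
The 5 free-riders keep 31 each, adding 155. Group total = 155 + 716.10 = 871.10.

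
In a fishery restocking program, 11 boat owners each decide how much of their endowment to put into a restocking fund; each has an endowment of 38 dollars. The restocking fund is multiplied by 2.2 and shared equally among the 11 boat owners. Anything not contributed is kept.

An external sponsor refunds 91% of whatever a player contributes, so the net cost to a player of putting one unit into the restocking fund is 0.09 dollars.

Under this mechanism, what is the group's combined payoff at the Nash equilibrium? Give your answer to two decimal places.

The effective private return per unit is now (2.2/11) / 0.09 = 2.2222 > 1, so every player's dominant strategy flips to full contribution.
At the Nash equilibrium everyone contributes 38. Group total payoff = 11 × (38 × 0.91 + 2.2 × 38) = 1299.98.

1299.98 dollars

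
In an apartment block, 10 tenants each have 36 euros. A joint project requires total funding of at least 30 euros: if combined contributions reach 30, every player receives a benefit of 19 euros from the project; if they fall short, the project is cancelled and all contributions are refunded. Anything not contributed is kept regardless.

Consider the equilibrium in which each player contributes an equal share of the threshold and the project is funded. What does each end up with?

Equal share of the threshold: 30/10 = 3.
At this profile no one gains by cutting their contribution: any cut drops the total below 30, the project is cancelled, contributions are refunded, and the deviator ends with 36, which is less than 36 − 3 + 19 = 52. Contributing more than 3 just wastes the excess. So contributing exactly 3 is a best response.
Each player's payoff: 36 − 3 + 19 = 52.

52 euros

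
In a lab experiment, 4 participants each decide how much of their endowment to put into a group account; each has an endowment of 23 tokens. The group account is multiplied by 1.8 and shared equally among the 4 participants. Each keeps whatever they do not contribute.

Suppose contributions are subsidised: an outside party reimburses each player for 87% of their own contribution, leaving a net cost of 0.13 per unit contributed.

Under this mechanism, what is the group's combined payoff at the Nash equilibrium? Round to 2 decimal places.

245.64 tokens

With the mechanism, a contributed unit returns (1.8/4) / 0.13 = 3.4615 per unit of net cost to the contributor — now above 1 — so contributing fully is weakly dominant for every player.
So the Nash equilibrium is full contribution by all 4; the group earns 4 × (23 × 0.87 + 1.8 × 23) = 245.64.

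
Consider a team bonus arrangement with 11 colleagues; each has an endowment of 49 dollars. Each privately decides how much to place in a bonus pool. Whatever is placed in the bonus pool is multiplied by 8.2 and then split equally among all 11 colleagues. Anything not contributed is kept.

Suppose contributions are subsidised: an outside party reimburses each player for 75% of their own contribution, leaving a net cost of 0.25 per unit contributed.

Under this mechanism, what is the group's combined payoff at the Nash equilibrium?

4824.05 dollars

The effective private return per unit is now (8.2/11) / 0.25 = 2.9818 > 1, so every player's dominant strategy flips to full contribution.
So the Nash equilibrium is full contribution by all 11; the group earns 11 × (49 × 0.75 + 8.2 × 49) = 4824.05.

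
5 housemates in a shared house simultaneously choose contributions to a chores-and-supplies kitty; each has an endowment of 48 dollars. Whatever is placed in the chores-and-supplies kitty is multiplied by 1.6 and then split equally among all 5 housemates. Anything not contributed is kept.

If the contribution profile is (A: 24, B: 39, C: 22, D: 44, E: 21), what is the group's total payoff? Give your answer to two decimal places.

Total contributed: 24 + 39 + 22 + 44 + 21 = 150; total kept: 5 × 48 − 150 = 90.
The chores-and-supplies kitty pays out 1.6 × 150 = 240.00 in aggregate.
Group total = 90 + 240.00 = 330.00.

330.00 dollars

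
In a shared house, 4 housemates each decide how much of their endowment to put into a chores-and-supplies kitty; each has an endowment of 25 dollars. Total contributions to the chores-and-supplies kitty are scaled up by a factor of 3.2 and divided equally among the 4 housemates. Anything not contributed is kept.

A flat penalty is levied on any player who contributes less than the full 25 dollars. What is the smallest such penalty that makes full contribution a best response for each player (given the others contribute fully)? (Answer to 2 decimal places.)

Given the others contribute fully, the best deviation is to contribute 0 (any partial contribution still incurs the fine and gives up units whose private return 0.8000 is below 1).
Deviating from 25 to 0 saves 25 dollars but forfeits the deviator's share of the drop in the chores-and-supplies kitty: 3.2/4 × 25 = 20.00.
So the deviation gain is 25 − 20.00 = 5.00, and the fine must be at least 5.00 dollars to wipe it out.

5.00 dollars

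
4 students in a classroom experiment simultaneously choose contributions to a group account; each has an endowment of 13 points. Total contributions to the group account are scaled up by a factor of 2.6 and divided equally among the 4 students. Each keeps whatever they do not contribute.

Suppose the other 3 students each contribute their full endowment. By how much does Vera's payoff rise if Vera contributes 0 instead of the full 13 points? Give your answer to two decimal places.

Switching from a contribution of 13 to 0 lets Vera keep an extra 13 points, but lowers the group account by 13, which costs Vera their own share of that drop: 2.6/4 × 13 = 8.45.
Net gain = 13 − 8.45 = 4.55. The private return per contributed unit (0.6500) is below 1, so free-riding is indeed the best response regardless of what the others do.

4.55 points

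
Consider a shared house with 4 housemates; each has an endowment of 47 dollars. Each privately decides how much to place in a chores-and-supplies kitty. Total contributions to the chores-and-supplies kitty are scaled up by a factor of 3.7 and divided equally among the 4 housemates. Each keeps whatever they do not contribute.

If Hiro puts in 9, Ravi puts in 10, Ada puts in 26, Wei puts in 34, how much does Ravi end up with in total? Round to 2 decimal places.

Total contributed: 9 + 10 + 26 + 34 = 79.
Each receives 3.7 × 79 / 4 = 73.08 from the chores-and-supplies kitty.
Ravi keeps 47 − 10 = 37, so Ravi's payoff is 37 + 73.08 = 110.08.

110.08 dollars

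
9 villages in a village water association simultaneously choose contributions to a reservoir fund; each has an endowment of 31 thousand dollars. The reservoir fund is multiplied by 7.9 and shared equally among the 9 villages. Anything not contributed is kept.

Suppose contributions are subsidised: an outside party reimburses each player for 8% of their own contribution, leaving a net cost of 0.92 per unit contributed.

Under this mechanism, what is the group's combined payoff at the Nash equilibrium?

The effective private return is (7.9/9) / 0.92 = 0.9541, which is still under 1, so the mechanism doesn't change anyone's dominant strategy: zero contribution.
At the Nash equilibrium no one contributes; group total payoff = 9 × 31 = 279.

279.00 thousand dollars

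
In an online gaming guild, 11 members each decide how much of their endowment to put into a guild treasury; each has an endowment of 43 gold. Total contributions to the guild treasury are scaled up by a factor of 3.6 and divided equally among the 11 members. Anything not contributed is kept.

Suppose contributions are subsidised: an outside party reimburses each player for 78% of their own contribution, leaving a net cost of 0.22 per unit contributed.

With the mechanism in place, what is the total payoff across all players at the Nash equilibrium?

The effective private return per unit is now (3.6/11) / 0.22 = 1.4876 > 1, so every player's dominant strategy flips to full contribution.
So the Nash equilibrium is full contribution by all 11; the group earns 11 × (43 × 0.78 + 3.6 × 43) = 2071.74.

2071.74 gold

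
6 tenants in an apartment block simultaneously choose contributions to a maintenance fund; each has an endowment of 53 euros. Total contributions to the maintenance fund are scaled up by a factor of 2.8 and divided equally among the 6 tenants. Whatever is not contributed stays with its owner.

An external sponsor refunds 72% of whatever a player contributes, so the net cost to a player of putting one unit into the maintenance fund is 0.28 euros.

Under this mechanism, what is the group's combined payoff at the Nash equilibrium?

1119.36 euros

Under the mechanism each unit contributed yields (2.8/6) / 0.28 = 1.6667 back to its contributor per unit of net cost, which exceeds 1, making full contribution the dominant choice for everyone.
So the Nash equilibrium is full contribution by all 6; the group earns 6 × (53 × 0.72 + 2.8 × 53) = 1119.36.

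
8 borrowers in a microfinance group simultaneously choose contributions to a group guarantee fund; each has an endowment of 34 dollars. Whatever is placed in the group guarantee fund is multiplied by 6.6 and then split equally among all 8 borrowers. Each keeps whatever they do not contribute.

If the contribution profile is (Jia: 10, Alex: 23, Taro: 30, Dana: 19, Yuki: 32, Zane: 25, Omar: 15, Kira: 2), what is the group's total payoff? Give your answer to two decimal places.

1145.60 dollars

Total contributed: 10 + 23 + 30 + 19 + 32 + 25 + 15 + 2 = 156; total kept: 8 × 34 − 156 = 116.
The group guarantee fund pays out 6.6 × 156 = 1029.60 in aggregate.
Group total = 116 + 1029.60 = 1145.60.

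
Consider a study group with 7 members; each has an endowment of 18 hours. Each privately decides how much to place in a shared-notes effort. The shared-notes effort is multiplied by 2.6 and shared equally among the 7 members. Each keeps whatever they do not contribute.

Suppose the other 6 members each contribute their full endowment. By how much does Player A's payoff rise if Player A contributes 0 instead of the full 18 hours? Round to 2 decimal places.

11.31 hours

Switching from a contribution of 18 to 0 lets Player A keep an extra 18 hours, but lowers the shared-notes effort by 18, which costs Player A their own share of that drop: 2.6/7 × 18 = 6.69.
Net gain = 18 − 6.69 = 11.31. The private return per contributed unit (0.3714) is below 1, so free-riding is indeed the best response regardless of what the others do.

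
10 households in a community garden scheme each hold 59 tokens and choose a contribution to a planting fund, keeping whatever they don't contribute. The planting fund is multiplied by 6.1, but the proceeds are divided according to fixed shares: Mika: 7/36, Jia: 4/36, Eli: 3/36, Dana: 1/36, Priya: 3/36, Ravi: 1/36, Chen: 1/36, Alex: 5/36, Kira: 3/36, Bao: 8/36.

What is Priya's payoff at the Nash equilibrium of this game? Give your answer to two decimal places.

118.98 tokens

A player with share s gets back 6.1·s per unit contributed, so full contribution is dominant for anyone with s > 1/6.1 = 0.1639 and zero contribution is dominant for anyone below.
Mika and Bao are above the threshold, contributing 59 each; the remaining 8 contribute 0. Total contributed: 118.
Priya keeps 59 and receives 6.1 × 118 × 3/36 = 59.98 from the planting fund, for a payoff of 118.98.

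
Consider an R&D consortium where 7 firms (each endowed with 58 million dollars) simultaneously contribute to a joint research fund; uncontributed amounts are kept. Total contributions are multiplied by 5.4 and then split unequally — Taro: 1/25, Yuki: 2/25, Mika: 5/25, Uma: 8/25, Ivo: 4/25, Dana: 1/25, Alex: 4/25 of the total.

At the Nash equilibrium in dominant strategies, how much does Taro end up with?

For player j, contributing a unit is worthwhile iff 5.4 × (j's share) ≥ 1, i.e. iff j's share is at least 0.1852.
The shares above 0.1852 belong to Mika and Uma, contributing 58 each; the remaining 5 contribute 0. Total contributed: 116.
Taro keeps 58 and receives 5.4 × 116 × 1/25 = 25.06 from the joint research fund, for a payoff of 83.06.

83.06 million dollars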